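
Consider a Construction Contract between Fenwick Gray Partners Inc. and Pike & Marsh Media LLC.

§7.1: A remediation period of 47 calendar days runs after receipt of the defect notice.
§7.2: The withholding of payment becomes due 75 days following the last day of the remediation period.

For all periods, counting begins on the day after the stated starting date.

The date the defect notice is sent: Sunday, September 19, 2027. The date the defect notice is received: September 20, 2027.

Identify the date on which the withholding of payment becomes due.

The last day of the remediation period: 47 calendar days after September 20, 2027 is November 6, 2027.
The date on which the withholding of payment becomes due: November 6, 2027 + 75 days = January 20, 2028.

January 20, 2028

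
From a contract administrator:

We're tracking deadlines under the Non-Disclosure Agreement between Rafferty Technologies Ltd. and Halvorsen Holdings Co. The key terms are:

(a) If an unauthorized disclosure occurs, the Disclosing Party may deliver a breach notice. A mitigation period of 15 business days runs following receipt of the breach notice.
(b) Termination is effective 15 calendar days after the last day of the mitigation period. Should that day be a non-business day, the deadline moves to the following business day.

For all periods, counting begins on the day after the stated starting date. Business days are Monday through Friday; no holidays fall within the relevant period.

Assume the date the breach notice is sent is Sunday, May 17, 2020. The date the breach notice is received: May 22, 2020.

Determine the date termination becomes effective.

June 29, 2020

The last day of the mitigation period: 15 business days after Friday, May 22, 2020, skipping weekends — May 25, May 26, May 27, May 28, …, Jun 10, Jun 11, Jun 12 — lands on Friday, June 12, 2020.
Adding 15 calendar days to June 12, 2020 gives June 27, 2020, which is the date termination becomes effective. That falls on a Saturday, so it rolls to the next business day, Monday, June 29, 2020.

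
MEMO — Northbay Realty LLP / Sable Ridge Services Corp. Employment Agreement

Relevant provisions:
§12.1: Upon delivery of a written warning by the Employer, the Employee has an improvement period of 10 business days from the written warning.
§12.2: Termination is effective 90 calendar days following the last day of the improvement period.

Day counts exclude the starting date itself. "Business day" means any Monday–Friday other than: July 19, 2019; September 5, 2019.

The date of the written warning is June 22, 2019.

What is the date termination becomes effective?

October 3, 2019

The last day of the improvement period: counting 10 business days from Saturday, June 22, 2019 (Jun 24, Jun 25, Jun 26, Jun 27, Jun 28, Jul 1, Jul 2, Jul 3, Jul 4, Jul 5, skipping weekends) reaches Friday, July 5, 2019.
The date termination becomes effective: July 5, 2019 + 90 days = October 3, 2019.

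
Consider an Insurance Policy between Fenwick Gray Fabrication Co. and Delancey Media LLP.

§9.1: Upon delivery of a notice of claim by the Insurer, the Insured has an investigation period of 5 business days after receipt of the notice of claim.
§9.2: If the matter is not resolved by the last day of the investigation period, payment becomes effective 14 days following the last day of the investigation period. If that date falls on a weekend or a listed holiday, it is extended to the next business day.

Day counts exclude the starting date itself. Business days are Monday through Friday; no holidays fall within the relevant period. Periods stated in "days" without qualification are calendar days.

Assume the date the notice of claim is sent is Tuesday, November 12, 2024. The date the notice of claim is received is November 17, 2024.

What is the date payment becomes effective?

December 6, 2024

The last day of the investigation period: counting 5 business days from Sunday, November 17, 2024 (Nov 18, Nov 19, Nov 20, Nov 21, Nov 22, skipping weekends) reaches Friday, November 22, 2024.
Adding 14 calendar days to November 22, 2024 gives December 6, 2024, which is the date payment becomes effective. December 6, 2024 is a Friday, so no roll-forward applies.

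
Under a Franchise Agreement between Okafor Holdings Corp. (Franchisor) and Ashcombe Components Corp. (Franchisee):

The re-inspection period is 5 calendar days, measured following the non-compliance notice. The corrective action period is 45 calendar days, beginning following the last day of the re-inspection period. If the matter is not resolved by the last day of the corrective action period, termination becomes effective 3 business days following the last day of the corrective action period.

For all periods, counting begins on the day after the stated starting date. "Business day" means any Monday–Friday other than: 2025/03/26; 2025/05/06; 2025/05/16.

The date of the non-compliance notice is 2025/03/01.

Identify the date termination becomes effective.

2025/04/23

The last day of the re-inspection period: 5 calendar days after 2025/03/01 is 2025/03/06.
Adding 45 calendar days to 2025/03/06 gives 2025/04/20, which is the last day of the corrective action period.
From Sunday, 2025/04/20, 3 business days (Apr 21, Apr 22, Apr 23, skipping weekends) brings us to Wednesday, 2025/04/23, which is the date termination becomes effective.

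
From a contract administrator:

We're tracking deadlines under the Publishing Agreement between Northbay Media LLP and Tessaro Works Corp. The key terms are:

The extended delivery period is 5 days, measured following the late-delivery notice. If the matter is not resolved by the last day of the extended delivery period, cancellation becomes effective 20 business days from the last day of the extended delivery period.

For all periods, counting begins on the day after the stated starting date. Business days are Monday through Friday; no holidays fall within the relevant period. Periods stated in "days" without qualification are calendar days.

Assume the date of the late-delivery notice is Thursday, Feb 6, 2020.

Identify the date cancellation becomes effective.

Mar 10, 2020

Adding 5 calendar days to Feb 6, 2020 gives Feb 11, 2020, which is the last day of the extended delivery period.
The date cancellation becomes effective: 20 business days after Tuesday, Feb 11, 2020, skipping weekends — Feb 12, Feb 13, Feb 14, Feb 17, …, Mar 6, Mar 9, Mar 10 — lands on Tuesday, Mar 10, 2020.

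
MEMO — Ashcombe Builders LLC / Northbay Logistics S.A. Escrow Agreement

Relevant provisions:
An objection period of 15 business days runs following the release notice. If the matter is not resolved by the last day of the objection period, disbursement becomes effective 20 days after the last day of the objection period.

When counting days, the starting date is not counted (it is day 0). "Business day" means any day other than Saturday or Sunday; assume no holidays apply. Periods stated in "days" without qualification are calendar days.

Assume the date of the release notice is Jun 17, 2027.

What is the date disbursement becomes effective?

Jul 28, 2027

The last day of the objection period: counting 15 business days from Thursday, Jun 17, 2027 (Jun 18, Jun 21, Jun 22, Jun 23, …, Jul 6, Jul 7, Jul 8, skipping weekends) reaches Thursday, Jul 8, 2027.
The date disbursement becomes effective: 20 calendar days after Jul 8, 2027 is Jul 28, 2027.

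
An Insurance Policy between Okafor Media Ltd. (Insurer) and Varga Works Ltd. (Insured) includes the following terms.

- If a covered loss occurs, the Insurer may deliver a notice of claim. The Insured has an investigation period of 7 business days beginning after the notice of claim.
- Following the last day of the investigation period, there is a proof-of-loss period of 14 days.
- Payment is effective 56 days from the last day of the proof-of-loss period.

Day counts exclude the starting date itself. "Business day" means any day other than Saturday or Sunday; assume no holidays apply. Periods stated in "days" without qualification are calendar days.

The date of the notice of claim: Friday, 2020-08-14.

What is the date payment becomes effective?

2020-11-03

From Friday, 2020-08-14, 7 business days (Aug 17, Aug 18, Aug 19, Aug 20, Aug 21, Aug 24, Aug 25, skipping weekends) brings us to Tuesday, 2020-08-25, which is the last day of the investigation period.
The last day of the proof-of-loss period: 14 calendar days after 2020-08-25 is 2020-09-08.
Adding 56 calendar days to 2020-09-08 gives 2020-11-03, which is the date payment becomes effective.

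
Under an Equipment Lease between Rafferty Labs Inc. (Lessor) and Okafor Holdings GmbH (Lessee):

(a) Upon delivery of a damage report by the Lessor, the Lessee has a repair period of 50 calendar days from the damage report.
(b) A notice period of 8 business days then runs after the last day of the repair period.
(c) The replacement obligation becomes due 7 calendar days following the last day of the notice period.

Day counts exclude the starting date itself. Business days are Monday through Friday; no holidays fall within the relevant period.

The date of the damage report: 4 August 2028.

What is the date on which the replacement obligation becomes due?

The last day of the repair period: 4 August 2028 + 50 days = 23 September 2028.
The last day of the notice period: counting 8 business days from Saturday, 23 September 2028 (Sep 25, Sep 26, Sep 27, Sep 28, Sep 29, Oct 2, Oct 3, Oct 4, skipping weekends) reaches Wednesday, 4 October 2028.
The date on which the replacement obligation becomes due: 7 calendar days after 4 October 2028 is 11 October 2028.

11 October 2028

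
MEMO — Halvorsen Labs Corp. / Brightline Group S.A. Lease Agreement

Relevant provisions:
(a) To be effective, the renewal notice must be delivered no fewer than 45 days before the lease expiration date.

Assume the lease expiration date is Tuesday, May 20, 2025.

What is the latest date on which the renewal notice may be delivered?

Counting back 45 calendar days from May 20, 2025 gives April 5, 2025.

April 5, 2025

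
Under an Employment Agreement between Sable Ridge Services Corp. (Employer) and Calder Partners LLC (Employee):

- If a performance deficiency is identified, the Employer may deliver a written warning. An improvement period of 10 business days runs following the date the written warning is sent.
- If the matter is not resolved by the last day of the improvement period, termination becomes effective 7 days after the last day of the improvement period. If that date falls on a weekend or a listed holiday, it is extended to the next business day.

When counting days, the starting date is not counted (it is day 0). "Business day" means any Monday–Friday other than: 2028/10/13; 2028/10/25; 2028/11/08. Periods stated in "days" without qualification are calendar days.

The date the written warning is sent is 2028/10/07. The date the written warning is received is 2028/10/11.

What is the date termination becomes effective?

2028/10/30

The last day of the improvement period: 10 business days after Saturday, 2028/10/07, skipping weekends and the listed holiday on Oct 13 — Oct 9, Oct 10, Oct 11, Oct 12, Oct 16, Oct 17, Oct 18, Oct 19, Oct 20, Oct 23 — lands on Monday, 2028/10/23.
Adding 7 calendar days to 2028/10/23 gives 2028/10/30, which is the date termination becomes effective. 2028/10/30 is a Monday and is not a listed holiday, so no roll-forward applies.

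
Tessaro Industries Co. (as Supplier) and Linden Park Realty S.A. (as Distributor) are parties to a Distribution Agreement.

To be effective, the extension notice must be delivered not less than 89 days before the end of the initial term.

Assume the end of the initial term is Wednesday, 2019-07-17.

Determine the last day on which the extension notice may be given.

2019-04-19

2019-07-17 minus 89 days is 2019-04-19.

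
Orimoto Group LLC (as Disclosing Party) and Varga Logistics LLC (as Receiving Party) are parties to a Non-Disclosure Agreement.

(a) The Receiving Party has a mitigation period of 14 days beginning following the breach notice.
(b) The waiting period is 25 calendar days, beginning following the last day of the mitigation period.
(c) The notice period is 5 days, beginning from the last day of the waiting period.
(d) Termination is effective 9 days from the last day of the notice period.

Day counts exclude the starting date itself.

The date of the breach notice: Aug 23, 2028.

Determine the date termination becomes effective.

Oct 15, 2028

The last day of the mitigation period: Aug 23, 2028 + 14 days = Sep 6, 2028.
The last day of the waiting period: Sep 6, 2028 + 25 days = Oct 1, 2028.
Adding 5 calendar days to Oct 1, 2028 gives Oct 6, 2028, which is the last day of the notice period.
Adding 9 calendar days to Oct 6, 2028 gives Oct 15, 2028, which is the date termination becomes effective.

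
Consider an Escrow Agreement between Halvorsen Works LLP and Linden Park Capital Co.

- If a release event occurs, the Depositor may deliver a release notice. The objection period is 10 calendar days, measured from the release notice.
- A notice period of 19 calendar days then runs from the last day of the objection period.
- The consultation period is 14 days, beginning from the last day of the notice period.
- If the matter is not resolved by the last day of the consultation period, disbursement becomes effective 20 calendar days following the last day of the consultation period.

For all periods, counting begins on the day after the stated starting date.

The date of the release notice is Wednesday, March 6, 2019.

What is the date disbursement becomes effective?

The last day of the objection period: 10 calendar days after March 6, 2019 is March 16, 2019.
The last day of the notice period: March 16, 2019 + 19 days = April 4, 2019.
Adding 14 calendar days to April 4, 2019 gives April 18, 2019, which is the last day of the consultation period.
The date disbursement becomes effective: 20 calendar days after April 18, 2019 is May 8, 2019.

May 8, 2019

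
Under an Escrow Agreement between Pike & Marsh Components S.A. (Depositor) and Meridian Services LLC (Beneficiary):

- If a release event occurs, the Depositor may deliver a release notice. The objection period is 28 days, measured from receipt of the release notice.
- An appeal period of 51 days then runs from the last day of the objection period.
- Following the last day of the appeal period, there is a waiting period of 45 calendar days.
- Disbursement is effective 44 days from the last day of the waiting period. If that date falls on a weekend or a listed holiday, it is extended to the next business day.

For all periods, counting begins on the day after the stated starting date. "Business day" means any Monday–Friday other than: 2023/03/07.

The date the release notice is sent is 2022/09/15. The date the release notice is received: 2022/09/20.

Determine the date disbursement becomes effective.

The last day of the objection period: 28 calendar days after 2022/09/20 is 2022/10/18.
Adding 51 calendar days to 2022/10/18 gives 2022/12/08, which is the last day of the appeal period.
The last day of the waiting period: 2022/12/08 + 45 days = 2023/01/22.
The date disbursement becomes effective: 2023/01/22 + 44 days = 2023/03/07. That falls on Tuesday, a listed holiday, so it rolls to the next business day, Wednesday, 2023/03/08.

2023/03/08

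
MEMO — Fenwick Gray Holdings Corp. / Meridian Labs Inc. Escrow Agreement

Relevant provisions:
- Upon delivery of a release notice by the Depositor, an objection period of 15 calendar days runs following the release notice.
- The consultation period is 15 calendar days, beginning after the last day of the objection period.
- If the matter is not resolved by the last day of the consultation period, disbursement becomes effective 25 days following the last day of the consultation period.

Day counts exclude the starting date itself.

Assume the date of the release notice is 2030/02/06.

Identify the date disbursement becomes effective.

2030/04/02

The last day of the objection period: 2030/02/06 + 15 days = 2030/02/21.
Adding 15 calendar days to 2030/02/21 gives 2030/03/08, which is the last day of the consultation period.
Adding 25 calendar days to 2030/03/08 gives 2030/04/02, which is the date disbursement becomes effective.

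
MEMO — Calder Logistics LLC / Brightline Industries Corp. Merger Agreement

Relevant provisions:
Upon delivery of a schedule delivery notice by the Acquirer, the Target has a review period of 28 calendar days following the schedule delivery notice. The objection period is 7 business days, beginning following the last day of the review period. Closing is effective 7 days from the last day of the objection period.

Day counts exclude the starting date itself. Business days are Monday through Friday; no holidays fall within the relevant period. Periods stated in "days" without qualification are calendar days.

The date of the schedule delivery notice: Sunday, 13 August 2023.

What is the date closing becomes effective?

26 September 2023

The last day of the review period: 13 August 2023 + 28 days = 10 September 2023.
The last day of the objection period: counting 7 business days from Sunday, 10 September 2023 (Sep 11, Sep 12, Sep 13, Sep 14, Sep 15, Sep 18, Sep 19, skipping weekends) reaches Tuesday, 19 September 2023.
The date closing becomes effective: 19 September 2023 + 7 days = 26 September 2023.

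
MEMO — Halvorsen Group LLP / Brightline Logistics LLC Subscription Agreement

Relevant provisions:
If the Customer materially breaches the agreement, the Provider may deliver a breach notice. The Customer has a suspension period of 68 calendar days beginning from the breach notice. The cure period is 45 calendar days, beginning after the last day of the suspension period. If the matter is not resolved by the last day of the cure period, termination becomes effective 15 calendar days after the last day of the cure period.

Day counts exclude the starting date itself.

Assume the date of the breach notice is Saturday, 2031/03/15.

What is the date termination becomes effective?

The last day of the suspension period: 68 calendar days after 2031/03/15 is 2031/05/22.
Adding 45 calendar days to 2031/05/22 gives 2031/07/06, which is the last day of the cure period.
Adding 15 calendar days to 2031/07/06 gives 2031/07/21, which is the date termination becomes effective.

2031/07/21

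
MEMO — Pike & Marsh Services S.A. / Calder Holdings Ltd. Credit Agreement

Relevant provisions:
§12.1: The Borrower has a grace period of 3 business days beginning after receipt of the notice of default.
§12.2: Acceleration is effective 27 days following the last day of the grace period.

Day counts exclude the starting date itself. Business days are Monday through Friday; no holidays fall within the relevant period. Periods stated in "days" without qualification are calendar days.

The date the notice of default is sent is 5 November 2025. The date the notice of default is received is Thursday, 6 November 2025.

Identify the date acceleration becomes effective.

8 December 2025

From Thursday, 6 November 2025, 3 business days (Nov 7, Nov 10, Nov 11, skipping weekends) brings us to Tuesday, 11 November 2025, which is the last day of the grace period.
The date acceleration becomes effective: 27 calendar days after 11 November 2025 is 8 December 2025.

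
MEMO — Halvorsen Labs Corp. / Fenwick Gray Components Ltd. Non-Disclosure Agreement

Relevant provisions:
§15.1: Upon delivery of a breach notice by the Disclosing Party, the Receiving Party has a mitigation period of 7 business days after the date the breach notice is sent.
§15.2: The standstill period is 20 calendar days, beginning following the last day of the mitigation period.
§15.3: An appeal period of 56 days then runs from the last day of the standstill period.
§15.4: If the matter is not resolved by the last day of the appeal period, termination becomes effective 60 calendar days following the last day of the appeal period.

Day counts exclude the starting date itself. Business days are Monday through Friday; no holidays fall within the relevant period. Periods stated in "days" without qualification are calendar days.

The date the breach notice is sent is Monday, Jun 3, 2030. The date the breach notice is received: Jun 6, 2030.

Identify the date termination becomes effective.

The last day of the mitigation period: counting 7 business days from Monday, Jun 3, 2030 (Jun 4, Jun 5, Jun 6, Jun 7, Jun 10, Jun 11, Jun 12, skipping weekends) reaches Wednesday, Jun 12, 2030.
Adding 20 calendar days to Jun 12, 2030 gives Jul 2, 2030, which is the last day of the standstill period.
Adding 56 calendar days to Jul 2, 2030 gives Aug 27, 2030, which is the last day of the appeal period.
The date termination becomes effective: Aug 27, 2030 + 60 days = Oct 26, 2030.

Oct 26, 2030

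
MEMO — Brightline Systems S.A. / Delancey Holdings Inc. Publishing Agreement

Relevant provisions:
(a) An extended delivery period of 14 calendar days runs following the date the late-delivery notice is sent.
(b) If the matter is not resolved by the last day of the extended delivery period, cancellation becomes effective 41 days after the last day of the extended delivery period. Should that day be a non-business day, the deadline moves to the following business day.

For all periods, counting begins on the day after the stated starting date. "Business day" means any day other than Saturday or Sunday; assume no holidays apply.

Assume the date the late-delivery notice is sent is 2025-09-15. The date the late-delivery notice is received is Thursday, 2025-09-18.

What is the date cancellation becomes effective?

Adding 14 calendar days to 2025-09-15 gives 2025-09-29, which is the last day of the extended delivery period.
Adding 41 calendar days to 2025-09-29 gives 2025-11-09, which is the date cancellation becomes effective. That falls on a Sunday, so it rolls to the next business day, Monday, 2025-11-10.

2025-11-10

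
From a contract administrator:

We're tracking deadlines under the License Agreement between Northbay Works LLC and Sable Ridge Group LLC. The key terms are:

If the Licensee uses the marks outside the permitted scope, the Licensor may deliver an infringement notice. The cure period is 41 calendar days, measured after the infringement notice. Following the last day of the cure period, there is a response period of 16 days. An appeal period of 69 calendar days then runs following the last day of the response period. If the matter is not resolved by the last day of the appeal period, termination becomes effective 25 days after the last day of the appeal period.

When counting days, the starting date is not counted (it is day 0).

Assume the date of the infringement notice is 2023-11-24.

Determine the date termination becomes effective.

The last day of the cure period: 41 calendar days after 2023-11-24 is 2024-01-04.
Adding 16 calendar days to 2024-01-04 gives 2024-01-20, which is the last day of the response period.
The last day of the appeal period: 69 calendar days after 2024-01-20 is 2024-03-29.
Adding 25 calendar days to 2024-03-29 gives 2024-04-23, which is the date termination becomes effective.

2024-04-23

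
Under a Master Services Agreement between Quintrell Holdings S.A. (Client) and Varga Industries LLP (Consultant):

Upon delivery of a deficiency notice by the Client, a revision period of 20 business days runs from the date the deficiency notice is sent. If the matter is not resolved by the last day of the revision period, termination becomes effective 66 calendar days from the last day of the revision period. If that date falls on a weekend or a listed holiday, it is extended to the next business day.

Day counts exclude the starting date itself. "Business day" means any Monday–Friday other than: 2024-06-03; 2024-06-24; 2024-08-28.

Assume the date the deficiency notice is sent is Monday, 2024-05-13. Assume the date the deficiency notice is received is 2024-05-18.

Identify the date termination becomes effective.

From Monday, 2024-05-13, 20 business days (May 14, May 15, May 16, May 17, …, Jun 7, Jun 10, Jun 11, skipping weekends and the listed holiday on Jun 3) brings us to Tuesday, 2024-06-11, which is the last day of the revision period.
The date termination becomes effective: 66 calendar days after 2024-06-11 is 2024-08-16. 2024-08-16 is a Friday and is not a listed holiday, so no roll-forward applies.

2024-08-16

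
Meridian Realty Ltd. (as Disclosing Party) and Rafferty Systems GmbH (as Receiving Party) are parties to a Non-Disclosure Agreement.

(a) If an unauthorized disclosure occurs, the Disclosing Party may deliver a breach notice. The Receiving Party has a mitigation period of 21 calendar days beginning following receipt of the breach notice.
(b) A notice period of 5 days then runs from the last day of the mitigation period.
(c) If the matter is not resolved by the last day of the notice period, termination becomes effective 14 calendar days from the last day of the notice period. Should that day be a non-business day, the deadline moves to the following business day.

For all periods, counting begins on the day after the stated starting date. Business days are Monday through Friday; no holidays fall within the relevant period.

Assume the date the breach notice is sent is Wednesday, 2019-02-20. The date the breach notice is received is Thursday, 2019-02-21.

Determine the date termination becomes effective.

2019-04-02

The last day of the mitigation period: 21 calendar days after 2019-02-21 is 2019-03-14.
Adding 5 calendar days to 2019-03-14 gives 2019-03-19, which is the last day of the notice period.
Adding 14 calendar days to 2019-03-19 gives 2019-04-02, which is the date termination becomes effective. 2019-04-02 is a Tuesday, so no roll-forward applies.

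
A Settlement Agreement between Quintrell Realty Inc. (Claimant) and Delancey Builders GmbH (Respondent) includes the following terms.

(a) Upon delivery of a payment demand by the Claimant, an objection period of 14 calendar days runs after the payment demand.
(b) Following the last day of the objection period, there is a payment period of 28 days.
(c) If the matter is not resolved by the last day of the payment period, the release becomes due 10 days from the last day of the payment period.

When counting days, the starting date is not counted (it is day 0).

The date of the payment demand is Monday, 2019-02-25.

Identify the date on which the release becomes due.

The last day of the objection period: 2019-02-25 + 14 days = 2019-03-11.
The last day of the payment period: 2019-03-11 + 28 days = 2019-04-08.
Adding 10 calendar days to 2019-04-08 gives 2019-04-18, which is the date on which the release becomes due.

2019-04-18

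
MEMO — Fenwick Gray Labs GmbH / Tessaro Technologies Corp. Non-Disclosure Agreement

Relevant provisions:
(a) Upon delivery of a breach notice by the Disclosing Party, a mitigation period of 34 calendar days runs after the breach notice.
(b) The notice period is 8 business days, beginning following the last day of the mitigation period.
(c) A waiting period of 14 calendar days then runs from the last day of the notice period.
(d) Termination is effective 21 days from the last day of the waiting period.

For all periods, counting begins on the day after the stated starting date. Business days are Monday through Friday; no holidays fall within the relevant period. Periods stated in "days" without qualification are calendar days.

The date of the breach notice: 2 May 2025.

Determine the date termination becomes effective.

22 July 2025

Adding 34 calendar days to 2 May 2025 gives 5 June 2025, which is the last day of the mitigation period.
The last day of the notice period: counting 8 business days from Thursday, 5 June 2025 (Jun 6, Jun 9, Jun 10, Jun 11, Jun 12, Jun 13, Jun 16, Jun 17, skipping weekends) reaches Tuesday, 17 June 2025.
Adding 14 calendar days to 17 June 2025 gives 1 July 2025, which is the last day of the waiting period.
Adding 21 calendar days to 1 July 2025 gives 22 July 2025, which is the date termination becomes effective.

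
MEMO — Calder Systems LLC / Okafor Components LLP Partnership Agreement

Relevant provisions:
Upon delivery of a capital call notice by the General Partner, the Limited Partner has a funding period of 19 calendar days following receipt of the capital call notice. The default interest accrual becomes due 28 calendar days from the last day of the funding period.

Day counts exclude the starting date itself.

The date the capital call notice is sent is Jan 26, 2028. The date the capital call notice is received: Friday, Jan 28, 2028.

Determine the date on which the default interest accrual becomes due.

Mar 15, 2028

Adding 19 calendar days to Jan 28, 2028 gives Feb 16, 2028, which is the last day of the funding period.
Adding 28 calendar days to Feb 16, 2028 gives Mar 15, 2028, which is the date on which the default interest accrual becomes due.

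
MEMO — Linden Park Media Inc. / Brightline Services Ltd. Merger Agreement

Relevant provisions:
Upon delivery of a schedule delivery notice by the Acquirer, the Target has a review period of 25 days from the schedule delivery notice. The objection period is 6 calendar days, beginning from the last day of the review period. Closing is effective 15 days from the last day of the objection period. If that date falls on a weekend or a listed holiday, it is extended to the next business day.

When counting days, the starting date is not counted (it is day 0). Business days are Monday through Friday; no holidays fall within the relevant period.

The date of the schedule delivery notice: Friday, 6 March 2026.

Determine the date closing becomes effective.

21 April 2026

The last day of the review period: 6 March 2026 + 25 days = 31 March 2026.
The last day of the objection period: 6 calendar days after 31 March 2026 is 6 April 2026.
The date closing becomes effective: 6 April 2026 + 15 days = 21 April 2026. 21 April 2026 is a Tuesday, so no roll-forward applies.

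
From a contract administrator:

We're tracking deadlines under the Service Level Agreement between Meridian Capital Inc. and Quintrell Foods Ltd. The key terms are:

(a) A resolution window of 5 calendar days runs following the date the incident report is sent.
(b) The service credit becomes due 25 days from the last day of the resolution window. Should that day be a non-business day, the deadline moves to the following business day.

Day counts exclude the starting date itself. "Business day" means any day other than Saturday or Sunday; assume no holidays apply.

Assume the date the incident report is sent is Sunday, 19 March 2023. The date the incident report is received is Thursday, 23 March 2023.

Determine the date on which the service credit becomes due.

The last day of the resolution window: 5 calendar days after 19 March 2023 is 24 March 2023.
The date on which the service credit becomes due: 24 March 2023 + 25 days = 18 April 2023. 18 April 2023 is a Tuesday, so no roll-forward applies.

18 April 2023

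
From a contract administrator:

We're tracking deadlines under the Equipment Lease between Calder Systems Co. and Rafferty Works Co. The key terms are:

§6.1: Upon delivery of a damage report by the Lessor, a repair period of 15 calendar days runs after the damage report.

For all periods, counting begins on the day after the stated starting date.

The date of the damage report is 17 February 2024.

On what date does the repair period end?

3 March 2024

The last day of the repair period: 15 calendar days after 17 February 2024 is 3 March 2024.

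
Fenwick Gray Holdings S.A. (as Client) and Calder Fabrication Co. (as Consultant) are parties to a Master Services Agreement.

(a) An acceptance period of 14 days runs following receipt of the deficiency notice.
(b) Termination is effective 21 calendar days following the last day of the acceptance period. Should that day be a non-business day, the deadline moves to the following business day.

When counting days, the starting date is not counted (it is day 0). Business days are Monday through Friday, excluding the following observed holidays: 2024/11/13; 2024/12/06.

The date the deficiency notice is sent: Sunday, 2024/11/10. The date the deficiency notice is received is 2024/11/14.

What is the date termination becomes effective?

2024/12/19

The last day of the acceptance period: 14 calendar days after 2024/11/14 is 2024/11/28.
Adding 21 calendar days to 2024/11/28 gives 2024/12/19, which is the date termination becomes effective. 2024/12/19 is a Thursday and is not a listed holiday, so no roll-forward applies.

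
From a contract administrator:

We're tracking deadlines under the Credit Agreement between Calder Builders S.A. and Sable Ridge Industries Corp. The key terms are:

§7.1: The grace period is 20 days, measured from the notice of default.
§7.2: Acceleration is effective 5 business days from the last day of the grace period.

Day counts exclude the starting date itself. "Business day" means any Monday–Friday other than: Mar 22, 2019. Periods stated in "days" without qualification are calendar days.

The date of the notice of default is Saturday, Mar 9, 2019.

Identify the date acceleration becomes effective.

The last day of the grace period: Mar 9, 2019 + 20 days = Mar 29, 2019.
The date acceleration becomes effective: counting 5 business days from Friday, Mar 29, 2019 (Apr 1, Apr 2, Apr 3, Apr 4, Apr 5, skipping weekends) reaches Friday, Apr 5, 2019.

Apr 5, 2019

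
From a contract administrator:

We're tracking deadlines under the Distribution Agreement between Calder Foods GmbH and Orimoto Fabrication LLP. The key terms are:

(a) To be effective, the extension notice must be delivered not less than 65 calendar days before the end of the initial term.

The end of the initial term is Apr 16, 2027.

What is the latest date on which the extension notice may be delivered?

Feb 10, 2027

Apr 16, 2027 minus 65 days is Feb 10, 2027.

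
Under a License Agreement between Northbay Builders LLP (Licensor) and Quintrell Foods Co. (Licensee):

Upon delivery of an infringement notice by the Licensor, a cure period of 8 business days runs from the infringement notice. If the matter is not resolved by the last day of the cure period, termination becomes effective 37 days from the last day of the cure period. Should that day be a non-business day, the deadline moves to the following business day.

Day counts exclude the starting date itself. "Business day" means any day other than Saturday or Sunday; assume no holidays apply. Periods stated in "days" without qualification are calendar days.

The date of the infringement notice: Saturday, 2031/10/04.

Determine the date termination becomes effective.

2031/11/21

The last day of the cure period: 8 business days after Saturday, 2031/10/04, skipping weekends — Oct 6, Oct 7, Oct 8, Oct 9, Oct 10, Oct 13, Oct 14, Oct 15 — lands on Wednesday, 2031/10/15.
Adding 37 calendar days to 2031/10/15 gives 2031/11/21, which is the date termination becomes effective. 2031/11/21 is a Friday, so no roll-forward applies.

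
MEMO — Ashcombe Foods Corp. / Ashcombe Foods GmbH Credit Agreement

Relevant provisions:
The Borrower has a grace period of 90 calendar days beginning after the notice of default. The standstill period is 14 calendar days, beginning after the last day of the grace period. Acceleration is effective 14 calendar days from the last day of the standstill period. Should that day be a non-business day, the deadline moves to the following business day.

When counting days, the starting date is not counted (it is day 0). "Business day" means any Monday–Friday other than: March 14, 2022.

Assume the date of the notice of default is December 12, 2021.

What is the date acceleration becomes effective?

April 11, 2022

The last day of the grace period: 90 calendar days after December 12, 2021 is March 12, 2022.
The last day of the standstill period: 14 calendar days after March 12, 2022 is March 26, 2022.
The date acceleration becomes effective: 14 calendar days after March 26, 2022 is April 9, 2022. That falls on a Saturday, so it rolls to the next business day, Monday, April 11, 2022.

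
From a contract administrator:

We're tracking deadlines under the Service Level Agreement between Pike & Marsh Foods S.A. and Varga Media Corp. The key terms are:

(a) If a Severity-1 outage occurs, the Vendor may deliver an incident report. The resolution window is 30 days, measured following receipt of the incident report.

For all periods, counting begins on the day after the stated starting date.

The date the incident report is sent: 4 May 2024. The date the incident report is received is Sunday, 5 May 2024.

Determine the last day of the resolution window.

The last day of the resolution window: 5 May 2024 + 30 days = 4 June 2024.

4 June 2024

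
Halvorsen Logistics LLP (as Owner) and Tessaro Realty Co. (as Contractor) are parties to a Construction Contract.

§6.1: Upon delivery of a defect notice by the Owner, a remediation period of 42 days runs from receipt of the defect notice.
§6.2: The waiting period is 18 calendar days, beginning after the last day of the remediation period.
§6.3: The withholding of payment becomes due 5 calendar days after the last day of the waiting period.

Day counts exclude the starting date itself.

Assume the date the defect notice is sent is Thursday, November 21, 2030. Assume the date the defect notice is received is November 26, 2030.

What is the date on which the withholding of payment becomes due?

Adding 42 calendar days to November 26, 2030 gives January 7, 2031, which is the last day of the remediation period.
The last day of the waiting period: 18 calendar days after January 7, 2031 is January 25, 2031.
The date on which the withholding of payment becomes due: January 25, 2031 + 5 days = January 30, 2031.

January 30, 2031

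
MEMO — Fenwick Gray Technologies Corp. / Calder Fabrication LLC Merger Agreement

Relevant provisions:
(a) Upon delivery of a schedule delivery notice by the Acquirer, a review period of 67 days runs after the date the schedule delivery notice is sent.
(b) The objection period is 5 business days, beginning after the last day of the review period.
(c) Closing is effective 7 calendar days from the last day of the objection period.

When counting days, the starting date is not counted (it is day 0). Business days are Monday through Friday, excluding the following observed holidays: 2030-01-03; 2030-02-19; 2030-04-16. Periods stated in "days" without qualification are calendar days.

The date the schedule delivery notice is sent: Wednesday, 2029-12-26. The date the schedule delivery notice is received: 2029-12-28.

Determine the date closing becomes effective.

The last day of the review period: 67 calendar days after 2029-12-26 is 2030-03-03.
The last day of the objection period: counting 5 business days from Sunday, 2030-03-03 (Mar 4, Mar 5, Mar 6, Mar 7, Mar 8, skipping weekends) reaches Friday, 2030-03-08.
The date closing becomes effective: 7 calendar days after 2030-03-08 is 2030-03-15.

2030-03-15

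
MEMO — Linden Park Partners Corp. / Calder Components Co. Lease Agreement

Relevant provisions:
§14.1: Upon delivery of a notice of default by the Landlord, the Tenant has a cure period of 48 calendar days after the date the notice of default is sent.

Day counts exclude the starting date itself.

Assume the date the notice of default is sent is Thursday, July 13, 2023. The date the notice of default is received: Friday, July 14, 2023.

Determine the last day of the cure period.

The last day of the cure period: July 13, 2023 + 48 days = August 30, 2023.

August 30, 2023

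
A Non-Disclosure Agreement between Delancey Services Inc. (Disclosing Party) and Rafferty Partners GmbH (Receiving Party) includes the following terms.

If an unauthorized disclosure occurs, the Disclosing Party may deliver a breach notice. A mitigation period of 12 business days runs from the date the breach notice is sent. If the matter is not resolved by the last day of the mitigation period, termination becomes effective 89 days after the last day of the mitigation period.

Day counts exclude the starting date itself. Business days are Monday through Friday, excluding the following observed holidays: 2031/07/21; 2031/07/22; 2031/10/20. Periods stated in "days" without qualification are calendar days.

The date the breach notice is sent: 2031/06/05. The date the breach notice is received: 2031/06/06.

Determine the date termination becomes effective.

2031/09/20

The last day of the mitigation period: 12 business days after Thursday, 2031/06/05, skipping weekends — Jun 6, Jun 9, Jun 10, Jun 11, …, Jun 19, Jun 20, Jun 23 — lands on Monday, 2031/06/23.
The date termination becomes effective: 89 calendar days after 2031/06/23 is 2031/09/20.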